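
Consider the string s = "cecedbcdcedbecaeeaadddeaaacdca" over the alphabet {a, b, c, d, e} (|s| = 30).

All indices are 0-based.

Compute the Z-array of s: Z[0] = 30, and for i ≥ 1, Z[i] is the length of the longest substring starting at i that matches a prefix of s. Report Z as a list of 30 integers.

[30, 0, 2, 0, 0, 0, 1, 0, 2, 0, 0, 0, 0, 1, 0, 0, 0, 0, 0, 0, 0, 0, 0, 0, 0, 0, 1, 0, 1, 0]

Z[0]=30
i=1: i≥r, start 0; Z[1]=0
i=2: i≥r, start 0; Z[2]=2 extend→box=[2,4)
i=3: min(r-i=1, Z[1]=0)=0; Z[3]=0
i=4: i≥r, start 0; Z[4]=0
i=5: i≥r, start 0; Z[5]=0
i=6: i≥r, start 0; Z[6]=1 extend→box=[6,7)
i=7: i≥r, start 0; Z[7]=0
i=8: i≥r, start 0; Z[8]=2 extend→box=[8,10)
i=9: min(r-i=1, Z[1]=0)=0; Z[9]=0
i=10: i≥r, start 0; Z[10]=0
i=11: i≥r, start 0; Z[11]=0
i=12: i≥r, start 0; Z[12]=0
i=13: i≥r, start 0; Z[13]=1 extend→box=[13,14)
i=14: i≥r, start 0; Z[14]=0
i=15: i≥r, start 0; Z[15]=0
i=16: i≥r, start 0; Z[16]=0
i=17: i≥r, start 0; Z[17]=0
i=18: i≥r, start 0; Z[18]=0
i=19: i≥r, start 0; Z[19]=0
i=20: i≥r, start 0; Z[20]=0
i=21: i≥r, start 0; Z[21]=0
i=22: i≥r, start 0; Z[22]=0
i=23: i≥r, start 0; Z[23]=0
i=24: i≥r, start 0; Z[24]=0
i=25: i≥r, start 0; Z[25]=0
i=26: i≥r, start 0; Z[26]=1 extend→box=[26,27)
i=27: i≥r, start 0; Z[27]=0
i=28: i≥r, start 0; Z[28]=1 extend→box=[28,29)
i=29: i≥r, start 0; Z[29]=0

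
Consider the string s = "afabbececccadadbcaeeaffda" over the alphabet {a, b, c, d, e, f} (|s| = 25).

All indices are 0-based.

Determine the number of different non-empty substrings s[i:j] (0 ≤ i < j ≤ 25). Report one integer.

rank→(start, suffix):
  0 → (24, 'a')
  1 → (2, 'abbececccadadbcaeeaffda')
  2 → (11, 'adadbcaeeaffda')
  3 → (13, 'adbcaeeaffda')
  4 → (17, 'aeeaffda')
  5 → (0, 'afabbececccadadbcaeeaffda')
  6 → (20, 'affda')
  7 → (3, 'bbececccadadbcaeeaffda')
  8 → (15, 'bcaeeaffda')
  9 → (4, 'bececccadadbcaeeaffda')
  10 → (10, 'cadadbcaeeaffda')
  11 → (16, 'caeeaffda')
  12 → (9, 'ccadadbcaeeaffda')
  13 → (8, 'cccadadbcaeeaffda')
  14 → (6, 'cecccadadbcaeeaffda')
  15 → (23, 'da')
  16 → (12, 'dadbcaeeaffda')
  17 → (14, 'dbcaeeaffda')
  18 → (19, 'eaffda')
  19 → (7, 'ecccadadbcaeeaffda')
  20 → (5, 'ececccadadbcaeeaffda')
  21 → (18, 'eeaffda')
  22 → (1, 'fabbececccadadbcaeeaffda')
  23 → (22, 'fda')
  24 → (21, 'ffda')

SA = [24, 2, 11, 13, 17, 0, 20, 3, 15, 4, 10, 16, 9, 8, 6, 23, 12, 14, 19, 7, 5, 18, 1, 22, 21]
rank  pair      lcp
   1  s[24:],s[2:]  1  'a'
   2  s[2:],s[11:]  1  'a'
   3  s[11:],s[13:]  2  'ad'
   4  s[13:],s[17:]  1  'a'
   5  s[17:],s[0:]  1  'a'
   6  s[0:],s[20:]  2  'af'
   7  s[20:],s[3:]  0  ''
   8  s[3:],s[15:]  1  'b'
   9  s[15:],s[4:]  1  'b'
  10  s[4:],s[10:]  0  ''
  11  s[10:],s[16:]  2  'ca'
  12  s[16:],s[9:]  1  'c'
  13  s[9:],s[8:]  2  'cc'
  14  s[8:],s[6:]  1  'c'
  15  s[6:],s[23:]  0  ''
  16  s[23:],s[12:]  2  'da'
  17  s[12:],s[14:]  1  'd'
  18  s[14:],s[19:]  0  ''
  19  s[19:],s[7:]  1  'e'
  20  s[7:],s[5:]  2  'ec'
  21  s[5:],s[18:]  1  'e'
  22  s[18:],s[1:]  0  ''
  23  s[1:],s[22:]  1  'f'
  24  s[22:],s[21:]  1  'f'

n(n+1)/2 = 25·26/2 = 325
Σ LCP = 0 + 1 + 1 + 2 + 1 + 1 + 2 + 0 + 1 + 1 + 0 + 2 + 1 + 2 + 1 + 0 + 2 + 1 + 0 + 1 + 2 + 1 + 0 + 1 + 1 = 25
distinct = 325 − 25 = 300

300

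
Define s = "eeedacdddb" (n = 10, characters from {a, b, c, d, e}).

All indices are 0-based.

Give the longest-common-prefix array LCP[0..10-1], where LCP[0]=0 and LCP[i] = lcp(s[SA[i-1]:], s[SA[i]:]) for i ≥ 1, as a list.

rank | idx | suffix
   0 |   4 | acdddb
   1 |   9 | b
   2 |   5 | cdddb
   3 |   3 | dacdddb
   4 |   8 | db
   5 |   7 | ddb
   6 |   6 | dddb
   7 |   2 | edacdddb
   8 |   1 | eedacdddb
   9 |   0 | eeedacdddb

SA = [4, 9, 5, 3, 8, 7, 6, 2, 1, 0]
[i] adj suffixes → lcp
  [1] 4/9 → 0 ('')
  [2] 9/5 → 0 ('')
  [3] 5/3 → 0 ('')
  [4] 3/8 → 1 ('d')
  [5] 8/7 → 1 ('d')
  [6] 7/6 → 2 ('dd')
  [7] 6/2 → 0 ('')
  [8] 2/1 → 1 ('e')
  [9] 1/0 → 2 ('ee')

[0, 0, 0, 0, 1, 1, 2, 0, 1, 2]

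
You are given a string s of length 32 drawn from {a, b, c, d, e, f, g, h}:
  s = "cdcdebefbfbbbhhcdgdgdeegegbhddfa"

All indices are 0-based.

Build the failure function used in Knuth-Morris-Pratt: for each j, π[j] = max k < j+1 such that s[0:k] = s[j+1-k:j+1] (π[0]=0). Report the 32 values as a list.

[0, 0, 1, 2, 0, 0, 0, 0, 0, 0, 0, 0, 0, 0, 0, 1, 2, 0, 0, 0, 0, 0, 0, 0, 0, 0, 0, 0, 0, 0, 0, 0]

π[0] = 0
j=1 s[j]='d': π[1]=0 (border '')
j=2 s[j]='c': π[2]=1 (border 'c')
j=3 s[j]='d': π[3]=2 (border 'cd')
j=4 s[j]='e': k: 2→0; π[4]=0 (border '')
j=5 s[j]='b': π[5]=0 (border '')
j=6 s[j]='e': π[6]=0 (border '')
j=7 s[j]='f': π[7]=0 (border '')
j=8 s[j]='b': π[8]=0 (border '')
j=9 s[j]='f': π[9]=0 (border '')
j=10 s[j]='b': π[10]=0 (border '')
j=11 s[j]='b': π[11]=0 (border '')
j=12 s[j]='b': π[12]=0 (border '')
j=13 s[j]='h': π[13]=0 (border '')
j=14 s[j]='h': π[14]=0 (border '')
j=15 s[j]='c': π[15]=1 (border 'c')
j=16 s[j]='d': π[16]=2 (border 'cd')
j=17 s[j]='g': k: 2→0; π[17]=0 (border '')
j=18 s[j]='d': π[18]=0 (border '')
j=19 s[j]='g': π[19]=0 (border '')
j=20 s[j]='d': π[20]=0 (border '')
j=21 s[j]='e': π[21]=0 (border '')
j=22 s[j]='e': π[22]=0 (border '')
j=23 s[j]='g': π[23]=0 (border '')
j=24 s[j]='e': π[24]=0 (border '')
j=25 s[j]='g': π[25]=0 (border '')
j=26 s[j]='b': π[26]=0 (border '')
j=27 s[j]='h': π[27]=0 (border '')
j=28 s[j]='d': π[28]=0 (border '')
j=29 s[j]='d': π[29]=0 (border '')
j=30 s[j]='f': π[30]=0 (border '')
j=31 s[j]='a': π[31]=0 (border '')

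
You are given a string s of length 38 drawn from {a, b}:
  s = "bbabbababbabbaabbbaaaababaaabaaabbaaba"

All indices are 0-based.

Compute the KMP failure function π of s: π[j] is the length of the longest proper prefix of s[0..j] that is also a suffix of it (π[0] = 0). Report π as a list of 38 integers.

π[0] = 0
j=1 s[j]='b': π[1]=1 (border 'b')
j=2 s[j]='a': k: 1→0; π[2]=0 (border '')
j=3 s[j]='b': π[3]=1 (border 'b')
j=4 s[j]='b': π[4]=2 (border 'bb')
j=5 s[j]='a': π[5]=3 (border 'bba')
j=6 s[j]='b': π[6]=4 (border 'bbab')
j=7 s[j]='a': k: 4→1→0; π[7]=0 (border '')
j=8 s[j]='b': π[8]=1 (border 'b')
j=9 s[j]='b': π[9]=2 (border 'bb')
j=10 s[j]='a': π[10]=3 (border 'bba')
j=11 s[j]='b': π[11]=4 (border 'bbab')
j=12 s[j]='b': π[12]=5 (border 'bbabb')
j=13 s[j]='a': π[13]=6 (border 'bbabba')
j=14 s[j]='a': k: 6→3→0; π[14]=0 (border '')
j=15 s[j]='b': π[15]=1 (border 'b')
j=16 s[j]='b': π[16]=2 (border 'bb')
j=17 s[j]='b': k: 2→1; π[17]=2 (border 'bb')
j=18 s[j]='a': π[18]=3 (border 'bba')
j=19 s[j]='a': k: 3→0; π[19]=0 (border '')
j=20 s[j]='a': π[20]=0 (border '')
j=21 s[j]='a': π[21]=0 (border '')
j=22 s[j]='b': π[22]=1 (border 'b')
j=23 s[j]='a': k: 1→0; π[23]=0 (border '')
j=24 s[j]='b': π[24]=1 (border 'b')
j=25 s[j]='a': k: 1→0; π[25]=0 (border '')
j=26 s[j]='a': π[26]=0 (border '')
j=27 s[j]='a': π[27]=0 (border '')
j=28 s[j]='b': π[28]=1 (border 'b')
j=29 s[j]='a': k: 1→0; π[29]=0 (border '')
j=30 s[j]='a': π[30]=0 (border '')
j=31 s[j]='a': π[31]=0 (border '')
j=32 s[j]='b': π[32]=1 (border 'b')
j=33 s[j]='b': π[33]=2 (border 'bb')
j=34 s[j]='a': π[34]=3 (border 'bba')
j=35 s[j]='a': k: 3→0; π[35]=0 (border '')
j=36 s[j]='b': π[36]=1 (border 'b')
j=37 s[j]='a': k: 1→0; π[37]=0 (border '')

[0, 1, 0, 1, 2, 3, 4, 0, 1, 2, 3, 4, 5, 6, 0, 1, 2, 2, 3, 0, 0, 0, 1, 0, 1, 0, 0, 0, 1, 0, 0, 0, 1, 2, 3, 0, 1, 0]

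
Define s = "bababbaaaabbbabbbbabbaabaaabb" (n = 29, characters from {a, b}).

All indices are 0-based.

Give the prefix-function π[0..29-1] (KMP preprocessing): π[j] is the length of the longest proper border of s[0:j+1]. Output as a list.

π[0] = 0
j=1 s[j]='a': π[1]=0 (border '')
j=2 s[j]='b': π[2]=1 (border 'b')
j=3 s[j]='a': π[3]=2 (border 'ba')
j=4 s[j]='b': π[4]=3 (border 'bab')
j=5 s[j]='b': k: 3→1→0; π[5]=1 (border 'b')
j=6 s[j]='a': π[6]=2 (border 'ba')
j=7 s[j]='a': k: 2→0; π[7]=0 (border '')
j=8 s[j]='a': π[8]=0 (border '')
j=9 s[j]='a': π[9]=0 (border '')
j=10 s[j]='b': π[10]=1 (border 'b')
j=11 s[j]='b': k: 1→0; π[11]=1 (border 'b')
j=12 s[j]='b': k: 1→0; π[12]=1 (border 'b')
j=13 s[j]='a': π[13]=2 (border 'ba')
j=14 s[j]='b': π[14]=3 (border 'bab')
j=15 s[j]='b': k: 3→1→0; π[15]=1 (border 'b')
j=16 s[j]='b': k: 1→0; π[16]=1 (border 'b')
j=17 s[j]='b': k: 1→0; π[17]=1 (border 'b')
j=18 s[j]='a': π[18]=2 (border 'ba')
j=19 s[j]='b': π[19]=3 (border 'bab')
j=20 s[j]='b': k: 3→1→0; π[20]=1 (border 'b')
j=21 s[j]='a': π[21]=2 (border 'ba')
j=22 s[j]='a': k: 2→0; π[22]=0 (border '')
j=23 s[j]='b': π[23]=1 (border 'b')
j=24 s[j]='a': π[24]=2 (border 'ba')
j=25 s[j]='a': k: 2→0; π[25]=0 (border '')
j=26 s[j]='a': π[26]=0 (border '')
j=27 s[j]='b': π[27]=1 (border 'b')
j=28 s[j]='b': k: 1→0; π[28]=1 (border 'b')

[0, 0, 1, 2, 3, 1, 2, 0, 0, 0, 1, 1, 1, 2, 3, 1, 1, 1, 2, 3, 1, 2, 0, 1, 2, 0, 0, 1, 1]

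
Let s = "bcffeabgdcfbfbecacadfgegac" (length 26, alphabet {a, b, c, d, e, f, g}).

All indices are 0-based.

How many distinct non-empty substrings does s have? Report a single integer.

328

rank→(start, suffix):
  0 → (5, 'abgdcfbfbecacadfgegac')
  1 → (24, 'ac')
  2 → (16, 'acadfgegac')
  3 → (18, 'adfgegac')
  4 → (0, 'bcffeabgdcfbfbecacadfgegac')
  5 → (13, 'becacadfgegac')
  6 → (11, 'bfbecacadfgegac')
  7 → (6, 'bgdcfbfbecacadfgegac')
  8 → (25, 'c')
  9 → (15, 'cacadfgegac')
  10 → (17, 'cadfgegac')
  11 → (9, 'cfbfbecacadfgegac')
  12 → (1, 'cffeabgdcfbfbecacadfgegac')
  13 → (8, 'dcfbfbecacadfgegac')
  14 → (19, 'dfgegac')
  15 → (4, 'eabgdcfbfbecacadfgegac')
  16 → (14, 'ecacadfgegac')
  17 → (22, 'egac')
  18 → (12, 'fbecacadfgegac')
  19 → (10, 'fbfbecacadfgegac')
  20 → (3, 'feabgdcfbfbecacadfgegac')
  21 → (2, 'ffeabgdcfbfbecacadfgegac')
  22 → (20, 'fgegac')
  23 → (23, 'gac')
  24 → (7, 'gdcfbfbecacadfgegac')
  25 → (21, 'gegac')

SA = [5, 24, 16, 18, 0, 13, 11, 6, 25, 15, 17, 9, 1, 8, 19, 4, 14, 22, 12, 10, 3, 2, 20, 23, 7, 21]
rank  pair      lcp
   1  s[5:],s[24:]  1  'a'
   2  s[24:],s[16:]  2  'ac'
   3  s[16:],s[18:]  1  'a'
   4  s[18:],s[0:]  0  ''
   5  s[0:],s[13:]  1  'b'
   6  s[13:],s[11:]  1  'b'
   7  s[11:],s[6:]  1  'b'
   8  s[6:],s[25:]  0  ''
   9  s[25:],s[15:]  1  'c'
  10  s[15:],s[17:]  2  'ca'
  11  s[17:],s[9:]  1  'c'
  12  s[9:],s[1:]  2  'cf'
  13  s[1:],s[8:]  0  ''
  14  s[8:],s[19:]  1  'd'
  15  s[19:],s[4:]  0  ''
  16  s[4:],s[14:]  1  'e'
  17  s[14:],s[22:]  1  'e'
  18  s[22:],s[12:]  0  ''
  19  s[12:],s[10:]  2  'fb'
  20  s[10:],s[3:]  1  'f'
  21  s[3:],s[2:]  1  'f'
  22  s[2:],s[20:]  1  'f'
  23  s[20:],s[23:]  0  ''
  24  s[23:],s[7:]  1  'g'
  25  s[7:],s[21:]  1  'g'

n(n+1)/2 = 26·27/2 = 351
Σ LCP = 0 + 1 + 2 + 1 + 0 + 1 + 1 + 1 + 0 + 1 + 2 + 1 + 2 + 0 + 1 + 0 + 1 + 1 + 0 + 2 + 1 + 1 + 1 + 0 + 1 + 1 = 23
distinct = 351 − 23 = 328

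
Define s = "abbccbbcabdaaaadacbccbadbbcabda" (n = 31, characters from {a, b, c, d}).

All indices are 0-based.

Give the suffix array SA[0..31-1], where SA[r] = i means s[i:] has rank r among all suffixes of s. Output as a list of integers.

[30, 11, 12, 13, 0, 27, 8, 16, 14, 22, 21, 24, 5, 1, 25, 6, 18, 2, 28, 9, 26, 7, 20, 4, 17, 19, 3, 29, 10, 15, 23]

rank | idx | suffix
   0 |  30 | a
   1 |  11 | aaaadacbccbadbbcabda
   2 |  12 | aaadacbccbadbbcabda
   3 |  13 | aadacbccbadbbcabda
   4 |   0 | abbccbbcabdaaaadacbccbadbbcabda
   5 |  27 | abda
   6 |   8 | abdaaaadacbccbadbbcabda
   7 |  16 | acbccbadbbcabda
   8 |  14 | adacbccbadbbcabda
   9 |  22 | adbbcabda
  10 |  21 | badbbcabda
  11 |  24 | bbcabda
  12 |   5 | bbcabdaaaadacbccbadbbcabda
  13 |   1 | bbccbbcabdaaaadacbccbadbbcabda
  14 |  25 | bcabda
  15 |   6 | bcabdaaaadacbccbadbbcabda
  16 |  18 | bccbadbbcabda
  17 |   2 | bccbbcabdaaaadacbccbadbbcabda
  18 |  28 | bda
  19 |   9 | bdaaaadacbccbadbbcabda
  20 |  26 | cabda
  21 |   7 | cabdaaaadacbccbadbbcabda
  22 |  20 | cbadbbcabda
  23 |   4 | cbbcabdaaaadacbccbadbbcabda
  24 |  17 | cbccbadbbcabda
  25 |  19 | ccbadbbcabda
  26 |   3 | ccbbcabdaaaadacbccbadbbcabda
  27 |  29 | da
  28 |  10 | daaaadacbccbadbbcabda
  29 |  15 | dacbccbadbbcabda
  30 |  23 | dbbcabda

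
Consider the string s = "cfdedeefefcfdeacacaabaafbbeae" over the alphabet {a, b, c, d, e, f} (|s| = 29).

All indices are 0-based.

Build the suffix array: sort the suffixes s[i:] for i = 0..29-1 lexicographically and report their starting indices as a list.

[18, 21, 19, 16, 14, 27, 22, 20, 24, 25, 17, 15, 10, 0, 12, 2, 4, 28, 13, 26, 3, 5, 8, 6, 23, 9, 11, 1, 7]

sorted suffixes:
  #0 SA[0]=18  'aabaafbbeae'
  #1 SA[1]=21  'aafbbeae'
  #2 SA[2]=19  'abaafbbeae'
  #3 SA[3]=16  'acaabaafbbeae'
  #4 SA[4]=14  'acacaabaafbbeae'
  #5 SA[5]=27  'ae'
  #6 SA[6]=22  'afbbeae'
  #7 SA[7]=20  'baafbbeae'
  #8 SA[8]=24  'bbeae'
  #9 SA[9]=25  'beae'
  #10 SA[10]=17  'caabaafbbeae'
  #11 SA[11]=15  'cacaabaafbbeae'
  #12 SA[12]=10  'cfdeacacaabaafbbeae'
  #13 SA[13]=0  'cfdedeefefcfdeacacaabaafbbeae'
  #14 SA[14]=12  'deacacaabaafbbeae'
  #15 SA[15]=2  'dedeefefcfdeacacaabaafbbeae'
  #16 SA[16]=4  'deefefcfdeacacaabaafbbeae'
  #17 SA[17]=28  'e'
  #18 SA[18]=13  'eacacaabaafbbeae'
  #19 SA[19]=26  'eae'
  #20 SA[20]=3  'edeefefcfdeacacaabaafbbeae'
  #21 SA[21]=5  'eefefcfdeacacaabaafbbeae'
  #22 SA[22]=8  'efcfdeacacaabaafbbeae'
  #23 SA[23]=6  'efefcfdeacacaabaafbbeae'
  #24 SA[24]=23  'fbbeae'
  #25 SA[25]=9  'fcfdeacacaabaafbbeae'
  #26 SA[26]=11  'fdeacacaabaafbbeae'
  #27 SA[27]=1  'fdedeefefcfdeacacaabaafbbeae'
  #28 SA[28]=7  'fefcfdeacacaabaafbbeae'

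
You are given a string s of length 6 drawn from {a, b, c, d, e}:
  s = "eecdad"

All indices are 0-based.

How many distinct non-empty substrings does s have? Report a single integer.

rank→(start, suffix):
  0 → (4, 'ad')
  1 → (2, 'cdad')
  2 → (5, 'd')
  3 → (3, 'dad')
  4 → (1, 'ecdad')
  5 → (0, 'eecdad')

SA = [4, 2, 5, 3, 1, 0]
[i] adj suffixes → lcp
  [1] 4/2 → 0 ('')
  [2] 2/5 → 0 ('')
  [3] 5/3 → 1 ('d')
  [4] 3/1 → 0 ('')
  [5] 1/0 → 1 ('e')

n(n+1)/2 = 6·7/2 = 21
Σ LCP = 0 + 0 + 0 + 1 + 0 + 1 = 2
distinct = 21 − 2 = 19

19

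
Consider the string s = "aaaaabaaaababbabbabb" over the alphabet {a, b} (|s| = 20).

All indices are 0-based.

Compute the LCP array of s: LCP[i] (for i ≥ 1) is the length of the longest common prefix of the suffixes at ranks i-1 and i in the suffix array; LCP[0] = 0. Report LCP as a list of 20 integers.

sorted suffixes:
  #0 SA[0]=0  'aaaaabaaaababbabbabb'
  #1 SA[1]=1  'aaaabaaaababbabbabb'
  #2 SA[2]=6  'aaaababbabbabb'
  #3 SA[3]=2  'aaabaaaababbabbabb'
  #4 SA[4]=7  'aaababbabbabb'
  #5 SA[5]=3  'aabaaaababbabbabb'
  #6 SA[6]=8  'aababbabbabb'
  #7 SA[7]=4  'abaaaababbabbabb'
  #8 SA[8]=9  'ababbabbabb'
  #9 SA[9]=17  'abb'
  #10 SA[10]=14  'abbabb'
  #11 SA[11]=11  'abbabbabb'
  #12 SA[12]=19  'b'
  #13 SA[13]=5  'baaaababbabbabb'
  #14 SA[14]=16  'babb'
  #15 SA[15]=13  'babbabb'
  #16 SA[16]=10  'babbabbabb'
  #17 SA[17]=18  'bb'
  #18 SA[18]=15  'bbabb'
  #19 SA[19]=12  'bbabbabb'

SA = [0, 1, 6, 2, 7, 3, 8, 4, 9, 17, 14, 11, 19, 5, 16, 13, 10, 18, 15, 12]
[i] adj suffixes → lcp
  [1] 0/1 → 4 ('aaaa')
  [2] 1/6 → 6 ('aaaaba')
  [3] 6/2 → 3 ('aaa')
  [4] 2/7 → 5 ('aaaba')
  [5] 7/3 → 2 ('aa')
  [6] 3/8 → 4 ('aaba')
  [7] 8/4 → 1 ('a')
  [8] 4/9 → 3 ('aba')
  [9] 9/17 → 2 ('ab')
  [10] 17/14 → 3 ('abb')
  [11] 14/11 → 6 ('abbabb')
  [12] 11/19 → 0 ('')
  [13] 19/5 → 1 ('b')
  [14] 5/16 → 2 ('ba')
  [15] 16/13 → 4 ('babb')
  [16] 13/10 → 7 ('babbabb')
  [17] 10/18 → 1 ('b')
  [18] 18/15 → 2 ('bb')
  [19] 15/12 → 5 ('bbabb')

[0, 4, 6, 3, 5, 2, 4, 1, 3, 2, 3, 6, 0, 1, 2, 4, 7, 1, 2, 5]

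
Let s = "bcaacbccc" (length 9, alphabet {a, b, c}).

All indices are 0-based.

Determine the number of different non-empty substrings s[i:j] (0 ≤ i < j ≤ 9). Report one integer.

37

sorted suffixes:
  #0 SA[0]=2  'aacbccc'
  #1 SA[1]=3  'acbccc'
  #2 SA[2]=0  'bcaacbccc'
  #3 SA[3]=5  'bccc'
  #4 SA[4]=8  'c'
  #5 SA[5]=1  'caacbccc'
  #6 SA[6]=4  'cbccc'
  #7 SA[7]=7  'cc'
  #8 SA[8]=6  'ccc'

SA = [2, 3, 0, 5, 8, 1, 4, 7, 6]
rank  pair      lcp
   1  s[2:],s[3:]  1  'a'
   2  s[3:],s[0:]  0  ''
   3  s[0:],s[5:]  2  'bc'
   4  s[5:],s[8:]  0  ''
   5  s[8:],s[1:]  1  'c'
   6  s[1:],s[4:]  1  'c'
   7  s[4:],s[7:]  1  'c'
   8  s[7:],s[6:]  2  'cc'

n(n+1)/2 = 9·10/2 = 45
Σ LCP = 0 + 1 + 0 + 2 + 0 + 1 + 1 + 1 + 2 = 8
distinct = 45 − 8 = 37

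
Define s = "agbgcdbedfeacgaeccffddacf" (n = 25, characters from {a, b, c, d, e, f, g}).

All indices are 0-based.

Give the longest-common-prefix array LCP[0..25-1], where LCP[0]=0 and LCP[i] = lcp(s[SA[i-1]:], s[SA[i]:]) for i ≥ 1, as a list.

[0, 2, 1, 1, 0, 1, 0, 1, 1, 2, 1, 0, 1, 1, 1, 0, 1, 1, 0, 1, 1, 1, 0, 1, 1]

rank | idx | suffix
   0 |  22 | acf
   1 |  11 | acgaeccffddacf
   2 |  14 | aeccffddacf
   3 |   0 | agbgcdbedfeacgaeccffddacf
   4 |   6 | bedfeacgaeccffddacf
   5 |   2 | bgcdbedfeacgaeccffddacf
   6 |  16 | ccffddacf
   7 |   4 | cdbedfeacgaeccffddacf
   8 |  23 | cf
   9 |  17 | cffddacf
  10 |  12 | cgaeccffddacf
  11 |  21 | dacf
  12 |   5 | dbedfeacgaeccffddacf
  13 |  20 | ddacf
  14 |   8 | dfeacgaeccffddacf
  15 |  10 | eacgaeccffddacf
  16 |  15 | eccffddacf
  17 |   7 | edfeacgaeccffddacf
  18 |  24 | f
  19 |  19 | fddacf
  20 |   9 | feacgaeccffddacf
  21 |  18 | ffddacf
  22 |  13 | gaeccffddacf
  23 |   1 | gbgcdbedfeacgaeccffddacf
  24 |   3 | gcdbedfeacgaeccffddacf

SA = [22, 11, 14, 0, 6, 2, 16, 4, 23, 17, 12, 21, 5, 20, 8, 10, 15, 7, 24, 19, 9, 18, 13, 1, 3]
rank  pair      lcp
   1  s[22:],s[11:]  2  'ac'
   2  s[11:],s[14:]  1  'a'
   3  s[14:],s[0:]  1  'a'
   4  s[0:],s[6:]  0  ''
   5  s[6:],s[2:]  1  'b'
   6  s[2:],s[16:]  0  ''
   7  s[16:],s[4:]  1  'c'
   8  s[4:],s[23:]  1  'c'
   9  s[23:],s[17:]  2  'cf'
  10  s[17:],s[12:]  1  'c'
  11  s[12:],s[21:]  0  ''
  12  s[21:],s[5:]  1  'd'
  13  s[5:],s[20:]  1  'd'
  14  s[20:],s[8:]  1  'd'
  15  s[8:],s[10:]  0  ''
  16  s[10:],s[15:]  1  'e'
  17  s[15:],s[7:]  1  'e'
  18  s[7:],s[24:]  0  ''
  19  s[24:],s[19:]  1  'f'
  20  s[19:],s[9:]  1  'f'
  21  s[9:],s[18:]  1  'f'
  22  s[18:],s[13:]  0  ''
  23  s[13:],s[1:]  1  'g'
  24  s[1:],s[3:]  1  'g'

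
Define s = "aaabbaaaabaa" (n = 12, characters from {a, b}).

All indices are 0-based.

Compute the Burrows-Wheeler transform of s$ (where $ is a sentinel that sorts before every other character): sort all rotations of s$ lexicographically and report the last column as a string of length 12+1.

rank  rotation       last
    0  $aaabbaaaabaa  a
    1  a$aaabbaaaaba  a
    2  aa$aaabbaaaab  b
    3  aaaabaa$aaabb  b
    4  aaabaa$aaabba  a
    5  aaabbaaaabaa$  $
    6  aabaa$aaabbaa  a
    7  aabbaaaabaa$a  a
    8  abaa$aaabbaaa  a
    9  abbaaaabaa$aa  a
   10  baa$aaabbaaaa  a
   11  baaaabaa$aaab  b
   12  bbaaaabaa$aaa  a

aabba$aaaaaba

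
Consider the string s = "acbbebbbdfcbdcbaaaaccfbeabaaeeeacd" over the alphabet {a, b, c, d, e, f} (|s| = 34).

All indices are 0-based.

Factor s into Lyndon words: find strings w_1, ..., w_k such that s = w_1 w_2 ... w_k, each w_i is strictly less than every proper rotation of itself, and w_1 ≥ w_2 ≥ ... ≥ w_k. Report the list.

["acbbebbbdfcbdcb", "aaaaccfbeabaaeeeacd"]

emit factor 1: 'acbbebbbdfcbdcb' (i=0, period=15)
emit factor 2: 'aaaaccfbeabaaeeeacd' (i=15, period=19)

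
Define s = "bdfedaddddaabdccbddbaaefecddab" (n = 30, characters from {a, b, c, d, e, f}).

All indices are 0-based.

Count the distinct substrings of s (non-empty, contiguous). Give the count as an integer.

428

rank | idx | suffix
   0 |  10 | aabdccbddbaaefecddab
   1 |  20 | aaefecddab
   2 |  28 | ab
   3 |  11 | abdccbddbaaefecddab
   4 |   5 | addddaabdccbddbaaefecddab
   5 |  21 | aefecddab
   6 |  29 | b
   7 |  19 | baaefecddab
   8 |  12 | bdccbddbaaefecddab
   9 |  16 | bddbaaefecddab
  10 |   0 | bdfedaddddaabdccbddbaaefecddab
  11 |  15 | cbddbaaefecddab
  12 |  14 | ccbddbaaefecddab
  13 |  25 | cddab
  14 |   9 | daabdccbddbaaefecddab
  15 |  27 | dab
  16 |   4 | daddddaabdccbddbaaefecddab
  17 |  18 | dbaaefecddab
  18 |  13 | dccbddbaaefecddab
  19 |   8 | ddaabdccbddbaaefecddab
  20 |  26 | ddab
  21 |  17 | ddbaaefecddab
  22 |   7 | dddaabdccbddbaaefecddab
  23 |   6 | ddddaabdccbddbaaefecddab
  24 |   1 | dfedaddddaabdccbddbaaefecddab
  25 |  24 | ecddab
  26 |   3 | edaddddaabdccbddbaaefecddab
  27 |  22 | efecddab
  28 |  23 | fecddab
  29 |   2 | fedaddddaabdccbddbaaefecddab

SA = [10, 20, 28, 11, 5, 21, 29, 19, 12, 16, 0, 15, 14, 25, 9, 27, 4, 18, 13, 8, 26, 17, 7, 6, 1, 24, 3, 22, 23, 2]
rank  pair      lcp
   1  s[10:],s[20:]  2  'aa'
   2  s[20:],s[28:]  1  'a'
   3  s[28:],s[11:]  2  'ab'
   4  s[11:],s[5:]  1  'a'
   5  s[5:],s[21:]  1  'a'
   6  s[21:],s[29:]  0  ''
   7  s[29:],s[19:]  1  'b'
   8  s[19:],s[12:]  1  'b'
   9  s[12:],s[16:]  2  'bd'
  10  s[16:],s[0:]  2  'bd'
  11  s[0:],s[15:]  0  ''
  12  s[15:],s[14:]  1  'c'
  13  s[14:],s[25:]  1  'c'
  14  s[25:],s[9:]  0  ''
  15  s[9:],s[27:]  2  'da'
  16  s[27:],s[4:]  2  'da'
  17  s[4:],s[18:]  1  'd'
  18  s[18:],s[13:]  1  'd'
  19  s[13:],s[8:]  1  'd'
  20  s[8:],s[26:]  3  'dda'
  21  s[26:],s[17:]  2  'dd'
  22  s[17:],s[7:]  2  'dd'
  23  s[7:],s[6:]  3  'ddd'
  24  s[6:],s[1:]  1  'd'
  25  s[1:],s[24:]  0  ''
  26  s[24:],s[3:]  1  'e'
  27  s[3:],s[22:]  1  'e'
  28  s[22:],s[23:]  0  ''
  29  s[23:],s[2:]  2  'fe'

n(n+1)/2 = 30·31/2 = 465
Σ LCP = 0 + 2 + 1 + 2 + 1 + 1 + 0 + 1 + 1 + 2 + 2 + 0 + 1 + 1 + 0 + 2 + 2 + 1 + 1 + 1 + 3 + 2 + 2 + 3 + 1 + 0 + 1 + 1 + 0 + 2 = 37
distinct = 465 − 37 = 428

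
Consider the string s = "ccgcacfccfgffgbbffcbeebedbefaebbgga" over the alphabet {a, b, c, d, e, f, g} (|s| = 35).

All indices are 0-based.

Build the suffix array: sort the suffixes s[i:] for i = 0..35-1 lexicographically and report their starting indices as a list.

rank | idx | suffix
   0 |  34 | a
   1 |   4 | acfccfgffgbbffcbeebedbefaebbgga
   2 |  28 | aebbgga
   3 |  14 | bbffcbeebedbefaebbgga
   4 |  30 | bbgga
   5 |  22 | bedbefaebbgga
   6 |  19 | beebedbefaebbgga
   7 |  25 | befaebbgga
   8 |  15 | bffcbeebedbefaebbgga
   9 |  31 | bgga
  10 |   3 | cacfccfgffgbbffcbeebedbefaebbgga
  11 |  18 | cbeebedbefaebbgga
  12 |   7 | ccfgffgbbffcbeebedbefaebbgga
  13 |   0 | ccgcacfccfgffgbbffcbeebedbefaebbgga
  14 |   5 | cfccfgffgbbffcbeebedbefaebbgga
  15 |   8 | cfgffgbbffcbeebedbefaebbgga
  16 |   1 | cgcacfccfgffgbbffcbeebedbefaebbgga
  17 |  24 | dbefaebbgga
  18 |  29 | ebbgga
  19 |  21 | ebedbefaebbgga
  20 |  23 | edbefaebbgga
  21 |  20 | eebedbefaebbgga
  22 |  26 | efaebbgga
  23 |  27 | faebbgga
  24 |  17 | fcbeebedbefaebbgga
  25 |   6 | fccfgffgbbffcbeebedbefaebbgga
  26 |  16 | ffcbeebedbefaebbgga
  27 |  11 | ffgbbffcbeebedbefaebbgga
  28 |  12 | fgbbffcbeebedbefaebbgga
  29 |   9 | fgffgbbffcbeebedbefaebbgga
  30 |  33 | ga
  31 |  13 | gbbffcbeebedbefaebbgga
  32 |   2 | gcacfccfgffgbbffcbeebedbefaebbgga
  33 |  10 | gffgbbffcbeebedbefaebbgga
  34 |  32 | gga

[34, 4, 28, 14, 30, 22, 19, 25, 15, 31, 3, 18, 7, 0, 5, 8, 1, 24, 29, 21, 23, 20, 26, 27, 17, 6, 16, 11, 12, 9, 33, 13, 2, 10, 32]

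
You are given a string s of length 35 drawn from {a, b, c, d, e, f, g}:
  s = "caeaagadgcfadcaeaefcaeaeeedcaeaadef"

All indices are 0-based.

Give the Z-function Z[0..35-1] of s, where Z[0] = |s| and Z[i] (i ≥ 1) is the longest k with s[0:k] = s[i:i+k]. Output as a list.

[35, 0, 0, 0, 0, 0, 0, 0, 0, 1, 0, 0, 0, 4, 0, 0, 0, 0, 0, 4, 0, 0, 0, 0, 0, 0, 0, 5, 0, 0, 0, 0, 0, 0, 0]

Z[0]=35
i=1: i≥r, start 0; Z[1]=0
i=2: i≥r, start 0; Z[2]=0
i=3: i≥r, start 0; Z[3]=0
i=4: i≥r, start 0; Z[4]=0
i=5: i≥r, start 0; Z[5]=0
i=6: i≥r, start 0; Z[6]=0
i=7: i≥r, start 0; Z[7]=0
i=8: i≥r, start 0; Z[8]=0
i=9: i≥r, start 0; Z[9]=1 grow→box=[9,10)
i=10: i≥r, start 0; Z[10]=0
i=11: i≥r, start 0; Z[11]=0
i=12: i≥r, start 0; Z[12]=0
i=13: i≥r, start 0; Z[13]=4 grow→box=[13,17)
i=14: min(r-i=3, Z[1]=0)=0; Z[14]=0
i=15: min(r-i=2, Z[2]=0)=0; Z[15]=0
i=16: min(r-i=1, Z[3]=0)=0; Z[16]=0
i=17: i≥r, start 0; Z[17]=0
i=18: i≥r, start 0; Z[18]=0
i=19: i≥r, start 0; Z[19]=4 grow→box=[19,23)
i=20: min(r-i=3, Z[1]=0)=0; Z[20]=0
i=21: min(r-i=2, Z[2]=0)=0; Z[21]=0
i=22: min(r-i=1, Z[3]=0)=0; Z[22]=0
i=23: i≥r, start 0; Z[23]=0
i=24: i≥r, start 0; Z[24]=0
i=25: i≥r, start 0; Z[25]=0
i=26: i≥r, start 0; Z[26]=0
i=27: i≥r, start 0; Z[27]=5 grow→box=[27,32)
i=28: min(r-i=4, Z[1]=0)=0; Z[28]=0
i=29: min(r-i=3, Z[2]=0)=0; Z[29]=0
i=30: min(r-i=2, Z[3]=0)=0; Z[30]=0
i=31: min(r-i=1, Z[4]=0)=0; Z[31]=0
i=32: i≥r, start 0; Z[32]=0
i=33: i≥r, start 0; Z[33]=0
i=34: i≥r, start 0; Z[34]=0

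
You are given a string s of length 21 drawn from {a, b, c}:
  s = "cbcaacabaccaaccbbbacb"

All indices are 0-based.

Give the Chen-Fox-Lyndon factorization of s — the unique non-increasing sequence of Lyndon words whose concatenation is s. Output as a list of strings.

["c", "bc", "aacabaccaaccbbbacb"]

emit factor 1: 'c' (i=0, period=1)
emit factor 2: 'bc' (i=1, period=2)
emit factor 3: 'aacabaccaaccbbbacb' (i=3, period=18)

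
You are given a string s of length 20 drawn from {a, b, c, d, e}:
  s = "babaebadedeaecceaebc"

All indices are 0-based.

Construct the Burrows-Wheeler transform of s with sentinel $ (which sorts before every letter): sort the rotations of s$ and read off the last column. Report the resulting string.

cbbbee$eaebeceacdaaad

rank  rotation               last
    0  $babaebadedeaecceaebc  c
    1  abaebadedeaecceaebc$b  b
    2  adedeaecceaebc$babaeb  b
    3  aebadedeaecceaebc$bab  b
    4  aebc$babaebadedeaecce  e
    5  aecceaebc$babaebadede  e
    6  babaebadedeaecceaebc$  $
    7  badedeaecceaebc$babae  e
    8  baebadedeaecceaebc$ba  a
    9  bc$babaebadedeaecceae  e
   10  c$babaebadedeaecceaeb  b
   11  cceaebc$babaebadedeae  e
   12  ceaebc$babaebadedeaec  c
   13  deaecceaebc$babaebade  e
   14  dedeaecceaebc$babaeba  a
   15  eaebc$babaebadedeaecc  c
   16  eaecceaebc$babaebaded  d
   17  ebadedeaecceaebc$baba  a
   18  ebc$babaebadedeaeccea  a
   19  ecceaebc$babaebadedea  a
   20  edeaecceaebc$babaebad  d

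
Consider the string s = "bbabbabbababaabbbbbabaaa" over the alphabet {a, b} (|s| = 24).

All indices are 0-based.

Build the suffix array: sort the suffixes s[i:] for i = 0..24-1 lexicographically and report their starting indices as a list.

sorted suffixes:
  #0 SA[0]=23  'a'
  #1 SA[1]=22  'aa'
  #2 SA[2]=21  'aaa'
  #3 SA[3]=12  'aabbbbbabaaa'
  #4 SA[4]=19  'abaaa'
  #5 SA[5]=10  'abaabbbbbabaaa'
  #6 SA[6]=8  'ababaabbbbbabaaa'
  #7 SA[7]=5  'abbababaabbbbbabaaa'
  #8 SA[8]=2  'abbabbababaabbbbbabaaa'
  #9 SA[9]=13  'abbbbbabaaa'
  #10 SA[10]=20  'baaa'
  #11 SA[11]=11  'baabbbbbabaaa'
  #12 SA[12]=18  'babaaa'
  #13 SA[13]=9  'babaabbbbbabaaa'
  #14 SA[14]=7  'bababaabbbbbabaaa'
  #15 SA[15]=4  'babbababaabbbbbabaaa'
  #16 SA[16]=1  'babbabbababaabbbbbabaaa'
  #17 SA[17]=17  'bbabaaa'
  #18 SA[18]=6  'bbababaabbbbbabaaa'
  #19 SA[19]=3  'bbabbababaabbbbbabaaa'
  #20 SA[20]=0  'bbabbabbababaabbbbbabaaa'
  #21 SA[21]=16  'bbbabaaa'
  #22 SA[22]=15  'bbbbabaaa'
  #23 SA[23]=14  'bbbbbabaaa'

[23, 22, 21, 12, 19, 10, 8, 5, 2, 13, 20, 11, 18, 9, 7, 4, 1, 17, 6, 3, 0, 16, 15, 14]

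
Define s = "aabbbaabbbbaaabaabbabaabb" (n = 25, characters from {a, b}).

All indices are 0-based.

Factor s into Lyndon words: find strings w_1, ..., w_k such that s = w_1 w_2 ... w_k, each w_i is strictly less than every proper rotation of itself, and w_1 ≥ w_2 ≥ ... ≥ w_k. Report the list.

["aabbbaabbbb", "aaabaabbabaabb"]

emit factor 1: 'aabbbaabbbb' (i=0, period=11)
emit factor 2: 'aaabaabbabaabb' (i=11, period=14)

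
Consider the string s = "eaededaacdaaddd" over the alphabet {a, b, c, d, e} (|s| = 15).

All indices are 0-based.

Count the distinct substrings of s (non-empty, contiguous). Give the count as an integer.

rank | idx | suffix
   0 |   6 | aacdaaddd
   1 |  10 | aaddd
   2 |   7 | acdaaddd
   3 |  11 | addd
   4 |   1 | aededaacdaaddd
   5 |   8 | cdaaddd
   6 |  14 | d
   7 |   5 | daacdaaddd
   8 |   9 | daaddd
   9 |  13 | dd
  10 |  12 | ddd
  11 |   3 | dedaacdaaddd
  12 |   0 | eaededaacdaaddd
  13 |   4 | edaacdaaddd
  14 |   2 | ededaacdaaddd

SA = [6, 10, 7, 11, 1, 8, 14, 5, 9, 13, 12, 3, 0, 4, 2]
[i] adj suffixes → lcp
  [1] 6/10 → 2 ('aa')
  [2] 10/7 → 1 ('a')
  [3] 7/11 → 1 ('a')
  [4] 11/1 → 1 ('a')
  [5] 1/8 → 0 ('')
  [6] 8/14 → 0 ('')
  [7] 14/5 → 1 ('d')
  [8] 5/9 → 3 ('daa')
  [9] 9/13 → 1 ('d')
  [10] 13/12 → 2 ('dd')
  [11] 12/3 → 1 ('d')
  [12] 3/0 → 0 ('')
  [13] 0/4 → 1 ('e')
  [14] 4/2 → 2 ('ed')

n(n+1)/2 = 15·16/2 = 120
Σ LCP = 0 + 2 + 1 + 1 + 1 + 0 + 0 + 1 + 3 + 1 + 2 + 1 + 0 + 1 + 2 = 16
distinct = 120 − 16 = 104

104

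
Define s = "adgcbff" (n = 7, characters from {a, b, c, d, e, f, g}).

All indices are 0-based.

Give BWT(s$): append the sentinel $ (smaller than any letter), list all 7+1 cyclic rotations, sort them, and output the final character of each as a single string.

rank  rotation  last
    0  $adgcbff  f
    1  adgcbff$  $
    2  bff$adgc  c
    3  cbff$adg  g
    4  dgcbff$a  a
    5  f$adgcbf  f
    6  ff$adgcb  b
    7  gcbff$ad  d

f$cgafbd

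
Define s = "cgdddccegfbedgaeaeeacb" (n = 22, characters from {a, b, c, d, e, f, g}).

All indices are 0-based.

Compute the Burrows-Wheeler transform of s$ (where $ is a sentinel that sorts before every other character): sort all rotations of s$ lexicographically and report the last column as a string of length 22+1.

begecfadc$ddgeeabacgdce

rank  rotation                 last
    0  $cgdddccegfbedgaeaeeacb  b
    1  acb$cgdddccegfbedgaeaee  e
    2  aeaeeacb$cgdddccegfbedg  g
    3  aeeacb$cgdddccegfbedgae  e
    4  b$cgdddccegfbedgaeaeeac  c
    5  bedgaeaeeacb$cgdddccegf  f
    6  cb$cgdddccegfbedgaeaeea  a
    7  ccegfbedgaeaeeacb$cgddd  d
    8  cegfbedgaeaeeacb$cgdddc  c
    9  cgdddccegfbedgaeaeeacb$  $
   10  dccegfbedgaeaeeacb$cgdd  d
   11  ddccegfbedgaeaeeacb$cgd  d
   12  dddccegfbedgaeaeeacb$cg  g
   13  dgaeaeeacb$cgdddccegfbe  e
   14  eacb$cgdddccegfbedgaeae  e
   15  eaeeacb$cgdddccegfbedga  a
   16  edgaeaeeacb$cgdddccegfb  b
   17  eeacb$cgdddccegfbedgaea  a
   18  egfbedgaeaeeacb$cgdddcc  c
   19  fbedgaeaeeacb$cgdddcceg  g
   20  gaeaeeacb$cgdddccegfbed  d
   21  gdddccegfbedgaeaeeacb$c  c
   22  gfbedgaeaeeacb$cgdddcce  e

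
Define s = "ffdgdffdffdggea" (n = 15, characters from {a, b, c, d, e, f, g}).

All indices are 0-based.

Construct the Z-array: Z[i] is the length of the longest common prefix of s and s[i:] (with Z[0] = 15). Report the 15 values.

Z[0]=15
i=1: i≥r, start 0; Z[1]=1 scan→box=[1,2)
i=2: i≥r, start 0; Z[2]=0
i=3: i≥r, start 0; Z[3]=0
i=4: i≥r, start 0; Z[4]=0
i=5: i≥r, start 0; Z[5]=3 scan→box=[5,8)
i=6: min(r-i=2, Z[1]=1)=1; Z[6]=1
i=7: min(r-i=1, Z[2]=0)=0; Z[7]=0
i=8: i≥r, start 0; Z[8]=4 scan→box=[8,12)
i=9: min(r-i=3, Z[1]=1)=1; Z[9]=1
i=10: min(r-i=2, Z[2]=0)=0; Z[10]=0
i=11: min(r-i=1, Z[3]=0)=0; Z[11]=0
i=12: i≥r, start 0; Z[12]=0
i=13: i≥r, start 0; Z[13]=0
i=14: i≥r, start 0; Z[14]=0

[15, 1, 0, 0, 0, 3, 1, 0, 4, 1, 0, 0, 0, 0, 0]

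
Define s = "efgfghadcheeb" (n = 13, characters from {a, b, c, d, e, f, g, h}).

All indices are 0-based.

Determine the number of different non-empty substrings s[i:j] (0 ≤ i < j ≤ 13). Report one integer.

rank→(start, suffix):
  0 → (6, 'adcheeb')
  1 → (12, 'b')
  2 → (8, 'cheeb')
  3 → (7, 'dcheeb')
  4 → (11, 'eb')
  5 → (10, 'eeb')
  6 → (0, 'efgfghadcheeb')
  7 → (1, 'fgfghadcheeb')
  8 → (3, 'fghadcheeb')
  9 → (2, 'gfghadcheeb')
  10 → (4, 'ghadcheeb')
  11 → (5, 'hadcheeb')
  12 → (9, 'heeb')

SA = [6, 12, 8, 7, 11, 10, 0, 1, 3, 2, 4, 5, 9]
[i] adj suffixes → lcp
  [1] 6/12 → 0 ('')
  [2] 12/8 → 0 ('')
  [3] 8/7 → 0 ('')
  [4] 7/11 → 0 ('')
  [5] 11/10 → 1 ('e')
  [6] 10/0 → 1 ('e')
  [7] 0/1 → 0 ('')
  [8] 1/3 → 2 ('fg')
  [9] 3/2 → 0 ('')
  [10] 2/4 → 1 ('g')
  [11] 4/5 → 0 ('')
  [12] 5/9 → 1 ('h')

n(n+1)/2 = 13·14/2 = 91
Σ LCP = 0 + 0 + 0 + 0 + 0 + 1 + 1 + 0 + 2 + 0 + 1 + 0 + 1 = 6
distinct = 91 − 6 = 85

85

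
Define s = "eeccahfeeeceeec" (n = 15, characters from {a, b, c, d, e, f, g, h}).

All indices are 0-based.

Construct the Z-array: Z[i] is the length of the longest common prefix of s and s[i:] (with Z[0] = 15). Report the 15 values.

Z[0]=15
i=1: outside box; Z[1]=1 extend→box=[1,2)
i=2: outside box; Z[2]=0
i=3: outside box; Z[3]=0
i=4: outside box; Z[4]=0
i=5: outside box; Z[5]=0
i=6: outside box; Z[6]=0
i=7: outside box; Z[7]=2 extend→box=[7,9)
i=8: min(r-i=1, Z[1]=1)=1; Z[8]=3 extend→box=[8,11)
i=9: min(r-i=2, Z[1]=1)=1; Z[9]=1
i=10: min(r-i=1, Z[2]=0)=0; Z[10]=0
i=11: outside box; Z[11]=2 extend→box=[11,13)
i=12: min(r-i=1, Z[1]=1)=1; Z[12]=3 extend→box=[12,15)
i=13: min(r-i=2, Z[1]=1)=1; Z[13]=1
i=14: min(r-i=1, Z[2]=0)=0; Z[14]=0

[15, 1, 0, 0, 0, 0, 0, 2, 3, 1, 0, 2, 3, 1, 0]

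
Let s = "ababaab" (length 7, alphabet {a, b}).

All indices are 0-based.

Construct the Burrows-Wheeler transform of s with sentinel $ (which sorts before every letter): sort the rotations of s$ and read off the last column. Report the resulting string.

rank  rotation  last
    0  $ababaab  b
    1  aab$abab  b
    2  ab$ababa  a
    3  abaab$ab  b
    4  ababaab$  $
    5  b$ababaa  a
    6  baab$aba  a
    7  babaab$a  a

bbab$aaa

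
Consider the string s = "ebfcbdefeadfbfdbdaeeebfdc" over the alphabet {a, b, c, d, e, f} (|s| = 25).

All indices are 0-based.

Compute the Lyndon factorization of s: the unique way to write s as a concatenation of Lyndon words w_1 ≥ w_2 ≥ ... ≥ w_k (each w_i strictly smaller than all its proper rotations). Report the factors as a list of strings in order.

["e", "bfc", "bdefe", "adfbfdbdaeeebfdc"]

emit factor 1: 'e' (i=0, period=1)
emit factor 2: 'bfc' (i=1, period=3)
emit factor 3: 'bdefe' (i=4, period=5)
emit factor 4: 'adfbfdbdaeeebfdc' (i=9, period=16)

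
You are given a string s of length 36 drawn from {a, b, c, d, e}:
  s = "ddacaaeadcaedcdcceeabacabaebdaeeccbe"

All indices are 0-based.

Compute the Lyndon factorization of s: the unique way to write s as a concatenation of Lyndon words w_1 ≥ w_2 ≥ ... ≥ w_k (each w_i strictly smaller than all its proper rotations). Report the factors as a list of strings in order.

["d", "d", "ac", "aaeadcaedcdcceeabacabaebdaeeccbe"]

emit factor 1: 'd' (i=0, period=1)
emit factor 2: 'd' (i=1, period=1)
emit factor 3: 'ac' (i=2, period=2)
emit factor 4: 'aaeadcaedcdcceeabacabaebdaeeccbe' (i=4, period=32)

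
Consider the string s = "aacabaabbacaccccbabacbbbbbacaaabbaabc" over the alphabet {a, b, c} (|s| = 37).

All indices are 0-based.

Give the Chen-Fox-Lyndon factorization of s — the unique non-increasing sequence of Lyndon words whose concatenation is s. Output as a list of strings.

["aacab", "aabbacaccccbabacbbbbbac", "aaabbaabc"]

emit factor 1: 'aacab' (i=0, period=5)
emit factor 2: 'aabbacaccccbabacbbbbbac' (i=5, period=23)
emit factor 3: 'aaabbaabc' (i=28, period=9)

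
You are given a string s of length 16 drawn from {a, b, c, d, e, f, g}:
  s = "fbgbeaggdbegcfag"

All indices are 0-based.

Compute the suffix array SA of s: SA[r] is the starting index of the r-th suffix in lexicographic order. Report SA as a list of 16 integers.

rank | idx | suffix
   0 |  14 | ag
   1 |   5 | aggdbegcfag
   2 |   3 | beaggdbegcfag
   3 |   9 | begcfag
   4 |   1 | bgbeaggdbegcfag
   5 |  12 | cfag
   6 |   8 | dbegcfag
   7 |   4 | eaggdbegcfag
   8 |  10 | egcfag
   9 |  13 | fag
  10 |   0 | fbgbeaggdbegcfag
  11 |  15 | g
  12 |   2 | gbeaggdbegcfag
  13 |  11 | gcfag
  14 |   7 | gdbegcfag
  15 |   6 | ggdbegcfag

[14, 5, 3, 9, 1, 12, 8, 4, 10, 13, 0, 15, 2, 11, 7, 6]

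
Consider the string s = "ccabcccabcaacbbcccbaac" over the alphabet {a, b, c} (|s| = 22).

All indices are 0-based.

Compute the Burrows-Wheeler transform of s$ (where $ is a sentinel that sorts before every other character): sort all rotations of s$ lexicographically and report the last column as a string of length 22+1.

cbcccaaccaababcccac$cbb

rank  rotation                 last
    0  $ccabcccabcaacbbcccbaac  c
    1  aac$ccabcccabcaacbbcccb  b
    2  aacbbcccbaac$ccabcccabc  c
    3  abcaacbbcccbaac$ccabccc  c
    4  abcccabcaacbbcccbaac$cc  c
    5  ac$ccabcccabcaacbbcccba  a
    6  acbbcccbaac$ccabcccabca  a
    7  baac$ccabcccabcaacbbccc  c
    8  bbcccbaac$ccabcccabcaac  c
    9  bcaacbbcccbaac$ccabccca  a
   10  bcccabcaacbbcccbaac$cca  a
   11  bcccbaac$ccabcccabcaacb  b
   12  c$ccabcccabcaacbbcccbaa  a
   13  caacbbcccbaac$ccabcccab  b
   14  cabcaacbbcccbaac$ccabcc  c
   15  cabcccabcaacbbcccbaac$c  c
   16  cbaac$ccabcccabcaacbbcc  c
   17  cbbcccbaac$ccabcccabcaa  a
   18  ccabcaacbbcccbaac$ccabc  c
   19  ccabcccabcaacbbcccbaac$  $
   20  ccbaac$ccabcccabcaacbbc  c
   21  cccabcaacbbcccbaac$ccab  b
   22  cccbaac$ccabcccabcaacbb  b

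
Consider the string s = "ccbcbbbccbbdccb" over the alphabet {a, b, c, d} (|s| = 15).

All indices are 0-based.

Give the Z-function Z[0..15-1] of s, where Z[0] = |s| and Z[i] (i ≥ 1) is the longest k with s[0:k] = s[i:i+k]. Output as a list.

Z[0]=15
i=1: i≥r, start 0; Z[1]=1 grow→box=[1,2)
i=2: i≥r, start 0; Z[2]=0
i=3: i≥r, start 0; Z[3]=1 grow→box=[3,4)
i=4: i≥r, start 0; Z[4]=0
i=5: i≥r, start 0; Z[5]=0
i=6: i≥r, start 0; Z[6]=0
i=7: i≥r, start 0; Z[7]=3 grow→box=[7,10)
i=8: min(r-i=2, Z[1]=1)=1; Z[8]=1
i=9: min(r-i=1, Z[2]=0)=0; Z[9]=0
i=10: i≥r, start 0; Z[10]=0
i=11: i≥r, start 0; Z[11]=0
i=12: i≥r, start 0; Z[12]=3 grow→box=[12,15)
i=13: min(r-i=2, Z[1]=1)=1; Z[13]=1
i=14: min(r-i=1, Z[2]=0)=0; Z[14]=0

[15, 1, 0, 1, 0, 0, 0, 3, 1, 0, 0, 0, 3, 1, 0]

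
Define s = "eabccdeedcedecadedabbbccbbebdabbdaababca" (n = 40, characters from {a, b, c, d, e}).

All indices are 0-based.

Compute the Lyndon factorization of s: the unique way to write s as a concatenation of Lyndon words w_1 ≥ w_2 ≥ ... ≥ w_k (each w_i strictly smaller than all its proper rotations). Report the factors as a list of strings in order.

["e", "abccdeedcedecaded", "abbbccbbebdabbd", "aababc", "a"]

emit factor 1: 'e' (i=0, period=1)
emit factor 2: 'abccdeedcedecaded' (i=1, period=17)
emit factor 3: 'abbbccbbebdabbd' (i=18, period=15)
emit factor 4: 'aababc' (i=33, period=6)
emit factor 5: 'a' (i=39, period=1)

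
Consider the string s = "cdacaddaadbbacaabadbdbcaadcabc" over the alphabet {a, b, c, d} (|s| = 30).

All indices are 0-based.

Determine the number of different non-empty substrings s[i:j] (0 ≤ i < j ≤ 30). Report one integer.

420

rank | idx | suffix
   0 |  14 | aabadbdbcaadcabc
   1 |   7 | aadbbacaabadbdbcaadcabc
   2 |  23 | aadcabc
   3 |  15 | abadbdbcaadcabc
   4 |  27 | abc
   5 |  12 | acaabadbdbcaadcabc
   6 |   2 | acaddaadbbacaabadbdbcaadcabc
   7 |   8 | adbbacaabadbdbcaadcabc
   8 |  17 | adbdbcaadcabc
   9 |  24 | adcabc
  10 |   4 | addaadbbacaabadbdbcaadcabc
  11 |  11 | bacaabadbdbcaadcabc
  12 |  16 | badbdbcaadcabc
  13 |  10 | bbacaabadbdbcaadcabc
  14 |  28 | bc
  15 |  21 | bcaadcabc
  16 |  19 | bdbcaadcabc
  17 |  29 | c
  18 |  13 | caabadbdbcaadcabc
  19 |  22 | caadcabc
  20 |  26 | cabc
  21 |   3 | caddaadbbacaabadbdbcaadcabc
  22 |   0 | cdacaddaadbbacaabadbdbcaadcabc
  23 |   6 | daadbbacaabadbdbcaadcabc
  24 |   1 | dacaddaadbbacaabadbdbcaadcabc
  25 |   9 | dbbacaabadbdbcaadcabc
  26 |  20 | dbcaadcabc
  27 |  18 | dbdbcaadcabc
  28 |  25 | dcabc
  29 |   5 | ddaadbbacaabadbdbcaadcabc

SA = [14, 7, 23, 15, 27, 12, 2, 8, 17, 24, 4, 11, 16, 10, 28, 21, 19, 29, 13, 22, 26, 3, 0, 6, 1, 9, 20, 18, 25, 5]
rank  pair      lcp
   1  s[14:],s[7:]  2  'aa'
   2  s[7:],s[23:]  3  'aad'
   3  s[23:],s[15:]  1  'a'
   4  s[15:],s[27:]  2  'ab'
   5  s[27:],s[12:]  1  'a'
   6  s[12:],s[2:]  3  'aca'
   7  s[2:],s[8:]  1  'a'
   8  s[8:],s[17:]  3  'adb'
   9  s[17:],s[24:]  2  'ad'
  10  s[24:],s[4:]  2  'ad'
  11  s[4:],s[11:]  0  ''
  12  s[11:],s[16:]  2  'ba'
  13  s[16:],s[10:]  1  'b'
  14  s[10:],s[28:]  1  'b'
  15  s[28:],s[21:]  2  'bc'
  16  s[21:],s[19:]  1  'b'
  17  s[19:],s[29:]  0  ''
  18  s[29:],s[13:]  1  'c'
  19  s[13:],s[22:]  3  'caa'
  20  s[22:],s[26:]  2  'ca'
  21  s[26:],s[3:]  2  'ca'
  22  s[3:],s[0:]  1  'c'
  23  s[0:],s[6:]  0  ''
  24  s[6:],s[1:]  2  'da'
  25  s[1:],s[9:]  1  'd'
  26  s[9:],s[20:]  2  'db'
  27  s[20:],s[18:]  2  'db'
  28  s[18:],s[25:]  1  'd'
  29  s[25:],s[5:]  1  'd'

n(n+1)/2 = 30·31/2 = 465
Σ LCP = 0 + 2 + 3 + 1 + 2 + 1 + 3 + 1 + 3 + 2 + 2 + 0 + 2 + 1 + 1 + 2 + 1 + 0 + 1 + 3 + 2 + 2 + 1 + 0 + 2 + 1 + 2 + 2 + 1 + 1 = 45
distinct = 465 − 45 = 420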